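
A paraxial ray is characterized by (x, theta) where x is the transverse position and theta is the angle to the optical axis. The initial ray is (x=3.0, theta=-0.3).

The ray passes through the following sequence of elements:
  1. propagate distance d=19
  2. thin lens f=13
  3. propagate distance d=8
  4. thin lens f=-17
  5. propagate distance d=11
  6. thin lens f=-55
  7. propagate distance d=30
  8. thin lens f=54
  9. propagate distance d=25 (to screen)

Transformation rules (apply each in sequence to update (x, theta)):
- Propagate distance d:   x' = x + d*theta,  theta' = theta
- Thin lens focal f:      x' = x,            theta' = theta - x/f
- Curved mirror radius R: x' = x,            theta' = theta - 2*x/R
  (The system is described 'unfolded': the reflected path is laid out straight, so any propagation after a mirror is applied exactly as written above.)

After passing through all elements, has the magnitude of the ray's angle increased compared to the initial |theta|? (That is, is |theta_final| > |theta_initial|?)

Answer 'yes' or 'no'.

Answer: no

Derivation:
Initial: x=3.0000 theta=-0.3000
After 1 (propagate distance d=19): x=-2.7000 theta=-0.3000
After 2 (thin lens f=13): x=-2.7000 theta=-6/65 (≈-0.0923)
After 3 (propagate distance d=8): x=-447/130 (≈-3.4385) theta=-6/65 (≈-0.0923)
After 4 (thin lens f=-17): x=-447/130 (≈-3.4385) theta=-651/2210 (≈-0.2946)
After 5 (propagate distance d=11): x=-1476/221 (≈-6.6787) theta=-651/2210 (≈-0.2946)
After 6 (thin lens f=-55): x=-1476/221 (≈-6.6787) theta=-10113/24310 (≈-0.4160)
After 7 (propagate distance d=30): x=-46575/2431 (≈-19.1588) theta=-10113/24310 (≈-0.4160)
After 8 (thin lens f=54): x=-46575/2431 (≈-19.1588) theta=-744/12155 (≈-0.0612)
After 9 (propagate distance d=25 (to screen)): x=-50295/2431 (≈-20.6890) theta=-744/12155 (≈-0.0612)
|theta_initial|=0.3000 |theta_final|=744/12155 (≈0.0612) -> not increased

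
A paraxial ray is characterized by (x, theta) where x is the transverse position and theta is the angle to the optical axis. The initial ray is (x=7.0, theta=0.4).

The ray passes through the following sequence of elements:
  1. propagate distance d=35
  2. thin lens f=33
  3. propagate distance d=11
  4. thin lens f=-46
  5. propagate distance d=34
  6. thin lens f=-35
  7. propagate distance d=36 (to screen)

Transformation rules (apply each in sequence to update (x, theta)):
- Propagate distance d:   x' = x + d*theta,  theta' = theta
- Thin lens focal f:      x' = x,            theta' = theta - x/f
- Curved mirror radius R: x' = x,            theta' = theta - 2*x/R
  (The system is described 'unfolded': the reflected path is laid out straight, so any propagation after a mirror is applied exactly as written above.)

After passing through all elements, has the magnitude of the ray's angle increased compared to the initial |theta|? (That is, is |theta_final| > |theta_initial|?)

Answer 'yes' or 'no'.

Answer: yes

Derivation:
Initial: x=7.0000 theta=0.4000
After 1 (propagate distance d=35): x=21.0000 theta=0.4000
After 2 (thin lens f=33): x=21.0000 theta=-13/55 (≈-0.2364)
After 3 (propagate distance d=11): x=18.4000 theta=-13/55 (≈-0.2364)
After 4 (thin lens f=-46): x=18.4000 theta=9/55 (≈0.1636)
After 5 (propagate distance d=34): x=1318/55 (≈23.9636) theta=9/55 (≈0.1636)
After 6 (thin lens f=-35): x=1318/55 (≈23.9636) theta=1633/1925 (≈0.8483)
After 7 (propagate distance d=36 (to screen)): x=9538/175 (≈54.5029) theta=1633/1925 (≈0.8483)
|theta_initial|=0.4000 |theta_final|=1633/1925 (≈0.8483) -> increased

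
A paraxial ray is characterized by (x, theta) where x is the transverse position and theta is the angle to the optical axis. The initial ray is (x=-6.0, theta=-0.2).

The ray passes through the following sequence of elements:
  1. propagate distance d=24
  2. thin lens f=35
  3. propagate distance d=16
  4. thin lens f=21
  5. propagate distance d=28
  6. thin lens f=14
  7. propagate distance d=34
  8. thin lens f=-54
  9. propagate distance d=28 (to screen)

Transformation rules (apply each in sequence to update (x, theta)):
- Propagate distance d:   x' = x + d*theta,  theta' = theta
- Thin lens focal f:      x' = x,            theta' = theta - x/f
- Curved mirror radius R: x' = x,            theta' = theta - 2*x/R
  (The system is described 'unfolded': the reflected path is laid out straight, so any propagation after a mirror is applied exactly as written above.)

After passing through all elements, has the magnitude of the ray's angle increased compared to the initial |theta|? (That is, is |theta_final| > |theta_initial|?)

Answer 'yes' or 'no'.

Initial: x=-6.0000 theta=-0.2000
After 1 (propagate distance d=24): x=-10.8000 theta=-0.2000
After 2 (thin lens f=35): x=-10.8000 theta=19/175 (≈0.1086)
After 3 (propagate distance d=16): x=-1586/175 (≈-9.0629) theta=19/175 (≈0.1086)
After 4 (thin lens f=21): x=-1586/175 (≈-9.0629) theta=397/735 (≈0.5401)
After 5 (propagate distance d=28): x=3182/525 (≈6.0610) theta=397/735 (≈0.5401)
After 6 (thin lens f=14): x=3182/525 (≈6.0610) theta=394/3675 (≈0.1072)
After 7 (propagate distance d=34): x=2378/245 (≈9.7061) theta=394/3675 (≈0.1072)
After 8 (thin lens f=-54): x=2378/245 (≈9.7061) theta=9491/33075 (≈0.2870)
After 9 (propagate distance d=28 (to screen)): x=586778/33075 (≈17.7408) theta=9491/33075 (≈0.2870)
|theta_initial|=0.2000 |theta_final|=9491/33075 (≈0.2870) -> increased

Answer: yes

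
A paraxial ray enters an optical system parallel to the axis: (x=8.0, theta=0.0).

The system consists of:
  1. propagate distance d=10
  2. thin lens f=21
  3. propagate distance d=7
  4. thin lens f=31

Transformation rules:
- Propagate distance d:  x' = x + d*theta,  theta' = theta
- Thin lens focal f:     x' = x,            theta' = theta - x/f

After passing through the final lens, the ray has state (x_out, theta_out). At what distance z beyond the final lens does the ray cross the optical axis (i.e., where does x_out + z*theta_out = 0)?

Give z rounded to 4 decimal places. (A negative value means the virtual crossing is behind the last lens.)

Initial: x=8.0000 theta=0.0000
After 1 (propagate distance d=10): x=8.0000 theta=0.0000
After 2 (thin lens f=21): x=8.0000 theta=-8/21 (≈-0.3810)
After 3 (propagate distance d=7): x=16/3 (≈5.3333) theta=-8/21 (≈-0.3810)
After 4 (thin lens f=31): x=16/3 (≈5.3333) theta=-120/217 (≈-0.5530)
z_focus = -x_out/theta_out = -(16/3)/(-120/217) = 434/45 ≈ 9.6444
Rounded to 4 decimal places: z = 9.6444

Answer: 9.6444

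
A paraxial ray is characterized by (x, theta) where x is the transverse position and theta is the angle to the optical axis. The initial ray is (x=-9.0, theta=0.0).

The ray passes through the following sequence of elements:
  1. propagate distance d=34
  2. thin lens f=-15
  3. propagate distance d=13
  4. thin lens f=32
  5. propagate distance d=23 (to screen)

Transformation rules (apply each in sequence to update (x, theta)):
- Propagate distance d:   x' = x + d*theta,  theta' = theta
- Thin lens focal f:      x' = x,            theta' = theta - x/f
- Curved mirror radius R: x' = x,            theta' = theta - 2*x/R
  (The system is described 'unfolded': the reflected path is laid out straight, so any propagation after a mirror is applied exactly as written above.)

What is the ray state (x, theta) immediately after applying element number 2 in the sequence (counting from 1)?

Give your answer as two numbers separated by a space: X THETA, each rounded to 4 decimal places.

Answer: -9.0000 -0.6000

Derivation:
Initial: x=-9.0000 theta=0.0000
After 1 (propagate distance d=34): x=-9.0000 theta=0.0000
After 2 (thin lens f=-15): x=-9.0000 theta=-0.6000
Rounded to 4 decimal places: x = -9.0000, theta = -0.6000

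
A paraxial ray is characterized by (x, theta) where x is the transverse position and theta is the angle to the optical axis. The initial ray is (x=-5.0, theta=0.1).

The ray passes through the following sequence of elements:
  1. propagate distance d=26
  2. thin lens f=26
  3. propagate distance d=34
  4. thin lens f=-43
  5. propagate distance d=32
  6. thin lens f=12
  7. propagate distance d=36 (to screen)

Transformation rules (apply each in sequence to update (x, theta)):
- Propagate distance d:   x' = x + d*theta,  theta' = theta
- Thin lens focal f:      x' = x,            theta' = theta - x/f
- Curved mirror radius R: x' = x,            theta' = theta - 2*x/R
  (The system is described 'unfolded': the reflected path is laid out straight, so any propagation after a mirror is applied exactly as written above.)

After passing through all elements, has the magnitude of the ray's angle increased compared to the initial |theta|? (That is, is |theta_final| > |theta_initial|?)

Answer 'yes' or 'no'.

Answer: yes

Derivation:
Initial: x=-5.0000 theta=0.1000
After 1 (propagate distance d=26): x=-2.4000 theta=0.1000
After 2 (thin lens f=26): x=-2.4000 theta=5/26 (≈0.1923)
After 3 (propagate distance d=34): x=269/65 (≈4.1385) theta=5/26 (≈0.1923)
After 4 (thin lens f=-43): x=269/65 (≈4.1385) theta=1613/5590 (≈0.2886)
After 5 (propagate distance d=32): x=575/43 (≈13.3721) theta=1613/5590 (≈0.2886)
After 6 (thin lens f=12): x=575/43 (≈13.3721) theta=-27697/33540 (≈-0.8258)
After 7 (propagate distance d=36 (to screen)): x=-45716/2795 (≈-16.3564) theta=-27697/33540 (≈-0.8258)
|theta_initial|=0.1000 |theta_final|=27697/33540 (≈0.8258) -> increased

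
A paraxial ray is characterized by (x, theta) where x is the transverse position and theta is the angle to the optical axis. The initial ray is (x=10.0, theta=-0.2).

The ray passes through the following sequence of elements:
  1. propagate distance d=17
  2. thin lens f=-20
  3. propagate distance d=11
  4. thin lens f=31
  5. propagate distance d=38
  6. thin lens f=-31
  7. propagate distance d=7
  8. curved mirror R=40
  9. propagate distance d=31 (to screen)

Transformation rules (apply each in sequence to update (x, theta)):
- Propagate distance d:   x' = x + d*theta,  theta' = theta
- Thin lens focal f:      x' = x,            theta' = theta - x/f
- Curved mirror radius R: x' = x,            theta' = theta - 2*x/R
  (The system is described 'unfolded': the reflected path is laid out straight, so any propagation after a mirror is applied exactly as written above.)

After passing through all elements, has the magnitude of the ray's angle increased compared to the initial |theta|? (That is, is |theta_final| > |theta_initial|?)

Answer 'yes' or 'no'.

Initial: x=10.0000 theta=-0.2000
After 1 (propagate distance d=17): x=6.6000 theta=-0.2000
After 2 (thin lens f=-20): x=6.6000 theta=0.1300
After 3 (propagate distance d=11): x=8.0300 theta=0.1300
After 4 (thin lens f=31): x=8.0300 theta=-4/31 (≈-0.1290)
After 5 (propagate distance d=38): x=9693/3100 (≈3.1268) theta=-4/31 (≈-0.1290)
After 6 (thin lens f=-31): x=9693/3100 (≈3.1268) theta=-2707/96100 (≈-0.0282)
After 7 (propagate distance d=7): x=140767/48050 (≈2.9296) theta=-2707/96100 (≈-0.0282)
After 8 (curved mirror R=40): x=140767/48050 (≈2.9296) theta=-167837/961000 (≈-0.1746)
After 9 (propagate distance d=31 (to screen)): x=-2387607/961000 (≈-2.4845) theta=-167837/961000 (≈-0.1746)
|theta_initial|=0.2000 |theta_final|=167837/961000 (≈0.1746) -> not increased

Answer: no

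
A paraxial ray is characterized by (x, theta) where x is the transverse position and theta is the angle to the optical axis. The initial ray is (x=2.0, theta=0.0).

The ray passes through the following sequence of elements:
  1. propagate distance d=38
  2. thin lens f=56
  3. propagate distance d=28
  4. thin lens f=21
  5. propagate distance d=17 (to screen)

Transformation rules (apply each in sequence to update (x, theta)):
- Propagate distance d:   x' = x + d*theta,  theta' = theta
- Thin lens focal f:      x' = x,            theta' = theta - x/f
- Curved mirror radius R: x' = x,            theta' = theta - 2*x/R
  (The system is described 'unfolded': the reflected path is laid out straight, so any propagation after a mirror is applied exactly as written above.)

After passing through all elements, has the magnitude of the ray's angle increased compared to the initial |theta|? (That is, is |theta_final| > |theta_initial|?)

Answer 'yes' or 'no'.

Answer: yes

Derivation:
Initial: x=2.0000 theta=0.0000
After 1 (propagate distance d=38): x=2.0000 theta=0.0000
After 2 (thin lens f=56): x=2.0000 theta=-1/28 (≈-0.0357)
After 3 (propagate distance d=28): x=1.0000 theta=-1/28 (≈-0.0357)
After 4 (thin lens f=21): x=1.0000 theta=-1/12 (≈-0.0833)
After 5 (propagate distance d=17 (to screen)): x=-5/12 (≈-0.4167) theta=-1/12 (≈-0.0833)
|theta_initial|=0.0000 |theta_final|=1/12 (≈0.0833) -> increased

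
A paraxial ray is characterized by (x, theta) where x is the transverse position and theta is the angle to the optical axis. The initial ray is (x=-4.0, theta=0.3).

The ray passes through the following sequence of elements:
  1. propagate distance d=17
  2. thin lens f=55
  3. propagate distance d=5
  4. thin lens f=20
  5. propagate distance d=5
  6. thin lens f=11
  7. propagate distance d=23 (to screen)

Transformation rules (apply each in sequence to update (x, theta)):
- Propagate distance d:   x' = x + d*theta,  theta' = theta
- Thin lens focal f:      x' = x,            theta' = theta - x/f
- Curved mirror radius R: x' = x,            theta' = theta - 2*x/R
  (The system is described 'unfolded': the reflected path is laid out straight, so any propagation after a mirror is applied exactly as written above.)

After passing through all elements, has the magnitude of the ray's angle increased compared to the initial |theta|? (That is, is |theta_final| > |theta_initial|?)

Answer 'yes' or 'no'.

Answer: no

Derivation:
Initial: x=-4.0000 theta=0.3000
After 1 (propagate distance d=17): x=1.1000 theta=0.3000
After 2 (thin lens f=55): x=1.1000 theta=0.2800
After 3 (propagate distance d=5): x=2.5000 theta=0.2800
After 4 (thin lens f=20): x=2.5000 theta=0.1550
After 5 (propagate distance d=5): x=3.2750 theta=0.1550
After 6 (thin lens f=11): x=3.2750 theta=-157/1100 (≈-0.1427)
After 7 (propagate distance d=23 (to screen)): x=-17/2200 (≈-0.0077) theta=-157/1100 (≈-0.1427)
|theta_initial|=0.3000 |theta_final|=157/1100 (≈0.1427) -> not increased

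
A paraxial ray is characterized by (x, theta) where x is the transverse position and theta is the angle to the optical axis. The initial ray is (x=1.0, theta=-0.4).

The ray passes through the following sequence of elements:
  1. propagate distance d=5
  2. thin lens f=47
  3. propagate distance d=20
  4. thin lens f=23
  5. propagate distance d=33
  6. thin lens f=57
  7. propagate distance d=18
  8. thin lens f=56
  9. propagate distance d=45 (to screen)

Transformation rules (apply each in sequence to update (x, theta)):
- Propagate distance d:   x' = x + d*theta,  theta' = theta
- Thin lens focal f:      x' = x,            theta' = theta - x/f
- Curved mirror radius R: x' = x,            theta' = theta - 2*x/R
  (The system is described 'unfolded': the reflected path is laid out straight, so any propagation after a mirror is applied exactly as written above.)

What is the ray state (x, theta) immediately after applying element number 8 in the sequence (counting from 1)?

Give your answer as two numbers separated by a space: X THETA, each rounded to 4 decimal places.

Initial: x=1.0000 theta=-0.4000
After 1 (propagate distance d=5): x=-1.0000 theta=-0.4000
After 2 (thin lens f=47): x=-1.0000 theta=-89/235 (≈-0.3787)
After 3 (propagate distance d=20): x=-403/47 (≈-8.5745) theta=-89/235 (≈-0.3787)
After 4 (thin lens f=23): x=-403/47 (≈-8.5745) theta=-32/5405 (≈-0.0059)
After 5 (propagate distance d=33): x=-47401/5405 (≈-8.7698) theta=-32/5405 (≈-0.0059)
After 6 (thin lens f=57): x=-47401/5405 (≈-8.7698) theta=45577/308085 (≈0.1479)
After 7 (propagate distance d=18): x=-627157/102695 (≈-6.1070) theta=45577/308085 (≈0.1479)
After 8 (thin lens f=56): x=-627157/102695 (≈-6.1070) theta=233357/908040 (≈0.2570)
Rounded to 4 decimal places: x = -6.1070, theta = 0.2570

Answer: -6.1070 0.2570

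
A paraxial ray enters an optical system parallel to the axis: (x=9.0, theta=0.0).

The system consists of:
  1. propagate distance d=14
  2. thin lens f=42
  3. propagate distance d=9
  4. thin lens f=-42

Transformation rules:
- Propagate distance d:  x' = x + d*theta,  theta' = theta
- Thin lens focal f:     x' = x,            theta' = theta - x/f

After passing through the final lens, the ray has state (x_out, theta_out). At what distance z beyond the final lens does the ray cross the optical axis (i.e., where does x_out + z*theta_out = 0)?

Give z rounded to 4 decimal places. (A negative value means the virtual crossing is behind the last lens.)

Answer: 154.0000

Derivation:
Initial: x=9.0000 theta=0.0000
After 1 (propagate distance d=14): x=9.0000 theta=0.0000
After 2 (thin lens f=42): x=9.0000 theta=-3/14 (≈-0.2143)
After 3 (propagate distance d=9): x=99/14 (≈7.0714) theta=-3/14 (≈-0.2143)
After 4 (thin lens f=-42): x=99/14 (≈7.0714) theta=-9/196 (≈-0.0459)
z_focus = -x_out/theta_out = -(99/14)/(-9/196) = 154.0000
Rounded to 4 decimal places: z = 154.0000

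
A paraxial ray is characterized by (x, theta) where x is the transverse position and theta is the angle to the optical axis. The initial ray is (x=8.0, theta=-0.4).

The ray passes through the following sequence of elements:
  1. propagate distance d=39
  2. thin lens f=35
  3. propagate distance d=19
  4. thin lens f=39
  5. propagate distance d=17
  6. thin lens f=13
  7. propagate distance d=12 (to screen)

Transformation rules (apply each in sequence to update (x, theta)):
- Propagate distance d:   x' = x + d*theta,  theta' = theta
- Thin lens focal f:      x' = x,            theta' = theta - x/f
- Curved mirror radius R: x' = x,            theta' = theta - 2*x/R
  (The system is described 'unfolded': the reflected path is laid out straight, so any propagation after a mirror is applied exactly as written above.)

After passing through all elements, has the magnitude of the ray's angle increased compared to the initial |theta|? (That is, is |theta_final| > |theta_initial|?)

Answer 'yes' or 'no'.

Answer: yes

Derivation:
Initial: x=8.0000 theta=-0.4000
After 1 (propagate distance d=39): x=-7.6000 theta=-0.4000
After 2 (thin lens f=35): x=-7.6000 theta=-32/175 (≈-0.1829)
After 3 (propagate distance d=19): x=-1938/175 (≈-11.0743) theta=-32/175 (≈-0.1829)
After 4 (thin lens f=39): x=-1938/175 (≈-11.0743) theta=46/455 (≈0.1011)
After 5 (propagate distance d=17): x=-21284/2275 (≈-9.3556) theta=46/455 (≈0.1011)
After 6 (thin lens f=13): x=-21284/2275 (≈-9.3556) theta=24274/29575 (≈0.8208)
After 7 (propagate distance d=12 (to screen)): x=14596/29575 (≈0.4935) theta=24274/29575 (≈0.8208)
|theta_initial|=0.4000 |theta_final|=24274/29575 (≈0.8208) -> increased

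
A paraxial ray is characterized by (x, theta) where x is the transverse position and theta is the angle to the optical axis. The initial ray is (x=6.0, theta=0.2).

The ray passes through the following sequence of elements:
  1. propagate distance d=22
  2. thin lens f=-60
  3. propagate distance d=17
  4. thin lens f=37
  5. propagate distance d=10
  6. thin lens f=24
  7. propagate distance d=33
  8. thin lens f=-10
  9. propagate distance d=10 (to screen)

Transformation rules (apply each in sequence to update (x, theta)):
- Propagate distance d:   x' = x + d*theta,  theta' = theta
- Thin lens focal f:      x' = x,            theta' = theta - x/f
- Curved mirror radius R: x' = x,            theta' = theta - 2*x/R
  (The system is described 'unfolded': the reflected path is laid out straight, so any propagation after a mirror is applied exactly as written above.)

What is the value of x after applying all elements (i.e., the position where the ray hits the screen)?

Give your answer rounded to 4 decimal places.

Initial: x=6.0000 theta=0.2000
After 1 (propagate distance d=22): x=10.4000 theta=0.2000
After 2 (thin lens f=-60): x=10.4000 theta=28/75 (≈0.3733)
After 3 (propagate distance d=17): x=1256/75 (≈16.7467) theta=28/75 (≈0.3733)
After 4 (thin lens f=37): x=1256/75 (≈16.7467) theta=-44/555 (≈-0.0793)
After 5 (propagate distance d=10): x=44272/2775 (≈15.9539) theta=-44/555 (≈-0.0793)
After 6 (thin lens f=24): x=44272/2775 (≈15.9539) theta=-6194/8325 (≈-0.7440)
After 7 (propagate distance d=33): x=-7954/925 (≈-8.5989) theta=-6194/8325 (≈-0.7440)
After 8 (thin lens f=-10): x=-7954/925 (≈-8.5989) theta=-66763/41625 (≈-1.6039)
After 9 (propagate distance d=10 (to screen)): x=-205112/8325 (≈-24.6381) theta=-66763/41625 (≈-1.6039)
Rounded to 4 decimal places: x = -24.6381

Answer: -24.6381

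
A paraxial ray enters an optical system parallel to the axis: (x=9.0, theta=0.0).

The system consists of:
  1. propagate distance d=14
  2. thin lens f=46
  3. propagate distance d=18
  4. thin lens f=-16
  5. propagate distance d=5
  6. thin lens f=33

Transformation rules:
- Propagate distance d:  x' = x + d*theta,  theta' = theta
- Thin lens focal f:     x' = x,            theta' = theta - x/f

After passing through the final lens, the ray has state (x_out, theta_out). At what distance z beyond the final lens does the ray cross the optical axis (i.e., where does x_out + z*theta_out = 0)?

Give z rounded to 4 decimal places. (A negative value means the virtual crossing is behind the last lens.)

Initial: x=9.0000 theta=0.0000
After 1 (propagate distance d=14): x=9.0000 theta=0.0000
After 2 (thin lens f=46): x=9.0000 theta=-9/46 (≈-0.1957)
After 3 (propagate distance d=18): x=126/23 (≈5.4783) theta=-9/46 (≈-0.1957)
After 4 (thin lens f=-16): x=126/23 (≈5.4783) theta=27/184 (≈0.1467)
After 5 (propagate distance d=5): x=1143/184 (≈6.2120) theta=27/184 (≈0.1467)
After 6 (thin lens f=33): x=1143/184 (≈6.2120) theta=-21/506 (≈-0.0415)
z_focus = -x_out/theta_out = -(1143/184)/(-21/506) = 4191/28 ≈ 149.6786
Rounded to 4 decimal places: z = 149.6786

Answer: 149.6786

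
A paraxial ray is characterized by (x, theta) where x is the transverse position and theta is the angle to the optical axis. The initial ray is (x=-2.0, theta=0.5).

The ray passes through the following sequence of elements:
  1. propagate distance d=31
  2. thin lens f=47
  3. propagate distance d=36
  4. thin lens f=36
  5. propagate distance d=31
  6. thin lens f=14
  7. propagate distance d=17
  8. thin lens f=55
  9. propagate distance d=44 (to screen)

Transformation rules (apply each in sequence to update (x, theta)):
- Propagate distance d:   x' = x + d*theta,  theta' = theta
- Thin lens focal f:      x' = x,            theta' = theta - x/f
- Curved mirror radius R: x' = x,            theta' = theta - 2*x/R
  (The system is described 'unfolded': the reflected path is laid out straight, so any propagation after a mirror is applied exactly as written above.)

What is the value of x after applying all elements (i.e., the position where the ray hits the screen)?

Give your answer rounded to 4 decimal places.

Answer: -48.1494

Derivation:
Initial: x=-2.0000 theta=0.5000
After 1 (propagate distance d=31): x=13.5000 theta=0.5000
After 2 (thin lens f=47): x=13.5000 theta=10/47 (≈0.2128)
After 3 (propagate distance d=36): x=1989/94 (≈21.1596) theta=10/47 (≈0.2128)
After 4 (thin lens f=36): x=1989/94 (≈21.1596) theta=-0.3750
After 5 (propagate distance d=31): x=3585/376 (≈9.5346) theta=-0.3750
After 6 (thin lens f=14): x=3585/376 (≈9.5346) theta=-5559/5264 (≈-1.0560)
After 7 (propagate distance d=17): x=-44313/5264 (≈-8.4181) theta=-5559/5264 (≈-1.0560)
After 8 (thin lens f=55): x=-44313/5264 (≈-8.4181) theta=-32679/36190 (≈-0.9030)
After 9 (propagate distance d=44 (to screen)): x=-1267293/26320 (≈-48.1494) theta=-32679/36190 (≈-0.9030)
Rounded to 4 decimal places: x = -48.1494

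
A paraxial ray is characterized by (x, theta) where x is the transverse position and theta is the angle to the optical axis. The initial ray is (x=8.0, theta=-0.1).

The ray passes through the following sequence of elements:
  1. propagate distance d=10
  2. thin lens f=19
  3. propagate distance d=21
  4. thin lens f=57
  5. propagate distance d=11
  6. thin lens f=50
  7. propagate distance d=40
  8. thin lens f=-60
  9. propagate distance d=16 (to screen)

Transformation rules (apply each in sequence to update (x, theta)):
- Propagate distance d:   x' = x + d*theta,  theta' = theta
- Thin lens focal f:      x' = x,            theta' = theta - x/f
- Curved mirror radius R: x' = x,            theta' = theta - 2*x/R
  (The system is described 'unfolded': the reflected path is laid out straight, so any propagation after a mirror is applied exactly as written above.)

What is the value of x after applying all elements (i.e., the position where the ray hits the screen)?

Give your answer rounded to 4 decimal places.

Initial: x=8.0000 theta=-0.1000
After 1 (propagate distance d=10): x=7.0000 theta=-0.1000
After 2 (thin lens f=19): x=7.0000 theta=-89/190 (≈-0.4684)
After 3 (propagate distance d=21): x=-539/190 (≈-2.8368) theta=-89/190 (≈-0.4684)
After 4 (thin lens f=57): x=-539/190 (≈-2.8368) theta=-2267/5415 (≈-0.4187)
After 5 (propagate distance d=11): x=-80597/10830 (≈-7.4420) theta=-2267/5415 (≈-0.4187)
After 6 (thin lens f=50): x=-80597/10830 (≈-7.4420) theta=-48701/180500 (≈-0.2698)
After 7 (propagate distance d=40): x=-987397/54150 (≈-18.2345) theta=-48701/180500 (≈-0.2698)
After 8 (thin lens f=-60): x=-987397/54150 (≈-18.2345) theta=-372803/649800 (≈-0.5737)
After 9 (propagate distance d=16 (to screen)): x=-4453403/162450 (≈-27.4140) theta=-372803/649800 (≈-0.5737)
Rounded to 4 decimal places: x = -27.4140

Answer: -27.4140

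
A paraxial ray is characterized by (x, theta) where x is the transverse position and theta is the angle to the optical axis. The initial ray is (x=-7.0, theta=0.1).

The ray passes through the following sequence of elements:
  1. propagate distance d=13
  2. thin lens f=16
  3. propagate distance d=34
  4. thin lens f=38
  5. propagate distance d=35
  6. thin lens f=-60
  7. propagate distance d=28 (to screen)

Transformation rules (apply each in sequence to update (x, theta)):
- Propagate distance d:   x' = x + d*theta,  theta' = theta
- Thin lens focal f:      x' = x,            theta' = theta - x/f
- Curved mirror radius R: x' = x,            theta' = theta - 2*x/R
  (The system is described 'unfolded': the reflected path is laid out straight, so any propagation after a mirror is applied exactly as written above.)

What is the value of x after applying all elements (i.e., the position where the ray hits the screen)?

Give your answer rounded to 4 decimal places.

Answer: 30.1018

Derivation:
Initial: x=-7.0000 theta=0.1000
After 1 (propagate distance d=13): x=-5.7000 theta=0.1000
After 2 (thin lens f=16): x=-5.7000 theta=73/160 (≈0.4563)
After 3 (propagate distance d=34): x=9.8125 theta=73/160 (≈0.4563)
After 4 (thin lens f=38): x=9.8125 theta=301/1520 (≈0.1980)
After 5 (propagate distance d=35): x=2545/152 (≈16.7434) theta=301/1520 (≈0.1980)
After 6 (thin lens f=-60): x=2545/152 (≈16.7434) theta=229/480 (≈0.4771)
After 7 (propagate distance d=28 (to screen)): x=8579/285 (≈30.1018) theta=229/480 (≈0.4771)
Rounded to 4 decimal places: x = 30.1018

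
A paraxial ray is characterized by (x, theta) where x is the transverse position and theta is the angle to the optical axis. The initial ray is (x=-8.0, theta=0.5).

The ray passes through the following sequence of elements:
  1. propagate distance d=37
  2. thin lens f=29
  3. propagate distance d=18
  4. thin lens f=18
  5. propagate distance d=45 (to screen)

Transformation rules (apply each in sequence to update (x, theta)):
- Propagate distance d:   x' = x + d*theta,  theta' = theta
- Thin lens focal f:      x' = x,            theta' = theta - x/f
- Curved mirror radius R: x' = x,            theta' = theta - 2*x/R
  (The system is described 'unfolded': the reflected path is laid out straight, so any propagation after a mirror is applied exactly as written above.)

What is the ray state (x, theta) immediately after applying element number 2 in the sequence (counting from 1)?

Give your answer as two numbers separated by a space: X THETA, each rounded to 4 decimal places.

Initial: x=-8.0000 theta=0.5000
After 1 (propagate distance d=37): x=10.5000 theta=0.5000
After 2 (thin lens f=29): x=10.5000 theta=4/29 (≈0.1379)
Rounded to 4 decimal places: x = 10.5000, theta = 0.1379

Answer: 10.5000 0.1379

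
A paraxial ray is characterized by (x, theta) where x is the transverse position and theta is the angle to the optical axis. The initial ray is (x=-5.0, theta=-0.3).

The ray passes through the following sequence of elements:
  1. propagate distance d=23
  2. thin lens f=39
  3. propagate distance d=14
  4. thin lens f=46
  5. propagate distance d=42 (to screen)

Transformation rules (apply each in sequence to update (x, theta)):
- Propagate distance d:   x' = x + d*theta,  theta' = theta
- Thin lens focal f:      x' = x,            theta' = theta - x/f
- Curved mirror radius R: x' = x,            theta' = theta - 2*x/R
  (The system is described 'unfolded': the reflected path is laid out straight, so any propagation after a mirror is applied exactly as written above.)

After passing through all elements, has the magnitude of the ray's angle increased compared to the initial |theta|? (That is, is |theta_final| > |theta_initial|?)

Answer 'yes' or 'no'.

Answer: no

Derivation:
Initial: x=-5.0000 theta=-0.3000
After 1 (propagate distance d=23): x=-11.9000 theta=-0.3000
After 2 (thin lens f=39): x=-11.9000 theta=1/195 (≈0.0051)
After 3 (propagate distance d=14): x=-4613/390 (≈-11.8282) theta=1/195 (≈0.0051)
After 4 (thin lens f=46): x=-4613/390 (≈-11.8282) theta=941/3588 (≈0.2623)
After 5 (propagate distance d=42 (to screen)): x=-3647/4485 (≈-0.8132) theta=941/3588 (≈0.2623)
|theta_initial|=0.3000 |theta_final|=941/3588 (≈0.2623) -> not increased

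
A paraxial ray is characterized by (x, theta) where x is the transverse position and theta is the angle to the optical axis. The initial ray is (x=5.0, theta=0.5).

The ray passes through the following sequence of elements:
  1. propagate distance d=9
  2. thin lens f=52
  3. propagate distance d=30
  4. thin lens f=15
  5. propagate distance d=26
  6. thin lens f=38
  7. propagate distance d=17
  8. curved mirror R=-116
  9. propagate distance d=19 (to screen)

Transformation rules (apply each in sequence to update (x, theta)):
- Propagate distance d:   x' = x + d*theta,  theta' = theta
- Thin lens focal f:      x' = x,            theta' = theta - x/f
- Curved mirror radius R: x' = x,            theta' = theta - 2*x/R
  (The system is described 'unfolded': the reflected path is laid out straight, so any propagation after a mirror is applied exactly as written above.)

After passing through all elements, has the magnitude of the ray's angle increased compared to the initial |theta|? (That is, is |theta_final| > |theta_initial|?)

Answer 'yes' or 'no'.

Initial: x=5.0000 theta=0.5000
After 1 (propagate distance d=9): x=9.5000 theta=0.5000
After 2 (thin lens f=52): x=9.5000 theta=33/104 (≈0.3173)
After 3 (propagate distance d=30): x=989/52 (≈19.0192) theta=33/104 (≈0.3173)
After 4 (thin lens f=15): x=989/52 (≈19.0192) theta=-1483/1560 (≈-0.9506)
After 5 (propagate distance d=26): x=-1111/195 (≈-5.6974) theta=-1483/1560 (≈-0.9506)
After 6 (thin lens f=38): x=-1111/195 (≈-5.6974) theta=-7911/9880 (≈-0.8007)
After 7 (propagate distance d=17): x=-572333/29640 (≈-19.3095) theta=-7911/9880 (≈-0.8007)
After 8 (curved mirror R=-116): x=-572333/29640 (≈-19.3095) theta=-1948847/1719120 (≈-1.1336)
After 9 (propagate distance d=19 (to screen)): x=-70223407/1719120 (≈-40.8485) theta=-1948847/1719120 (≈-1.1336)
|theta_initial|=0.5000 |theta_final|=1948847/1719120 (≈1.1336) -> increased

Answer: yes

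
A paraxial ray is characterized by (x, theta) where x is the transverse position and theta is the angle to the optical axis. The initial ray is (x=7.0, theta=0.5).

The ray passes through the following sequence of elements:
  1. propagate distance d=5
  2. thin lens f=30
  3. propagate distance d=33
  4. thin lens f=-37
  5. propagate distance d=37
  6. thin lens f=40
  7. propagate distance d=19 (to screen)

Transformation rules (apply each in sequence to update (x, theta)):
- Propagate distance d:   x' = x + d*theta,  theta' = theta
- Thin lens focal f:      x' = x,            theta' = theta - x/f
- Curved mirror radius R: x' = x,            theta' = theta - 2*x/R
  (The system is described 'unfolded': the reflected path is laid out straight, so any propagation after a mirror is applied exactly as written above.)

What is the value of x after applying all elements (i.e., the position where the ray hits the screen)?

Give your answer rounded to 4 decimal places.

Answer: 31.3572

Derivation:
Initial: x=7.0000 theta=0.5000
After 1 (propagate distance d=5): x=9.5000 theta=0.5000
After 2 (thin lens f=30): x=9.5000 theta=11/60 (≈0.1833)
After 3 (propagate distance d=33): x=15.5500 theta=11/60 (≈0.1833)
After 4 (thin lens f=-37): x=15.5500 theta=67/111 (≈0.6036)
After 5 (propagate distance d=37): x=2273/60 (≈37.8833) theta=67/111 (≈0.6036)
After 6 (thin lens f=40): x=2273/60 (≈37.8833) theta=-10167/29600 (≈-0.3435)
After 7 (propagate distance d=19 (to screen)): x=2784521/88800 (≈31.3572) theta=-10167/29600 (≈-0.3435)
Rounded to 4 decimal places: x = 31.3572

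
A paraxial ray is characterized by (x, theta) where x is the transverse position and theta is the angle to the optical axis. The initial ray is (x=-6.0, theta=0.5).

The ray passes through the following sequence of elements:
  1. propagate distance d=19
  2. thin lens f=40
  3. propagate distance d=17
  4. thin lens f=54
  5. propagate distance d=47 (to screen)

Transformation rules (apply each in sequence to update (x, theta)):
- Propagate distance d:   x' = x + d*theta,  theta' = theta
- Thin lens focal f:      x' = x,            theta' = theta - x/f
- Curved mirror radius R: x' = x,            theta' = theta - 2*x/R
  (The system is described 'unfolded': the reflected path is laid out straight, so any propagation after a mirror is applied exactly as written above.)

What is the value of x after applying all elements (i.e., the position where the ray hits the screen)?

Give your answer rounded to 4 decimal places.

Initial: x=-6.0000 theta=0.5000
After 1 (propagate distance d=19): x=3.5000 theta=0.5000
After 2 (thin lens f=40): x=3.5000 theta=0.4125
After 3 (propagate distance d=17): x=10.5125 theta=0.4125
After 4 (thin lens f=54): x=10.5125 theta=941/4320 (≈0.2178)
After 5 (propagate distance d=47 (to screen)): x=89641/4320 (≈20.7502) theta=941/4320 (≈0.2178)
Rounded to 4 decimal places: x = 20.7502

Answer: 20.7502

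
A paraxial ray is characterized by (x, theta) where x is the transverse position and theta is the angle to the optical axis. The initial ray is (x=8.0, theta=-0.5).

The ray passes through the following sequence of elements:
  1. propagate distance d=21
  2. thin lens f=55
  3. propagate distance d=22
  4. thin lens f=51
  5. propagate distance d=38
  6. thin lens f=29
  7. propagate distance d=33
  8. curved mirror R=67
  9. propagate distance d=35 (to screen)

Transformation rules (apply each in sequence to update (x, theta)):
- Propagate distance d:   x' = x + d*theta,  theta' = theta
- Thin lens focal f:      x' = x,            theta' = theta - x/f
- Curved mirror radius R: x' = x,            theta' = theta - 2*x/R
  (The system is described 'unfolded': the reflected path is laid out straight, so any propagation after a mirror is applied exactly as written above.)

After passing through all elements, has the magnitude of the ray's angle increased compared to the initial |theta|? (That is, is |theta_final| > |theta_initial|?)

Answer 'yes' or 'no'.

Answer: yes

Derivation:
Initial: x=8.0000 theta=-0.5000
After 1 (propagate distance d=21): x=-2.5000 theta=-0.5000
After 2 (thin lens f=55): x=-2.5000 theta=-5/11 (≈-0.4545)
After 3 (propagate distance d=22): x=-12.5000 theta=-5/11 (≈-0.4545)
After 4 (thin lens f=51): x=-12.5000 theta=-235/1122 (≈-0.2094)
After 5 (propagate distance d=38): x=-22955/1122 (≈-20.4590) theta=-235/1122 (≈-0.2094)
After 6 (thin lens f=29): x=-22955/1122 (≈-20.4590) theta=2690/5423 (≈0.4960)
After 7 (propagate distance d=33): x=-133075/32538 (≈-4.0898) theta=2690/5423 (≈0.4960)
After 8 (curved mirror R=67): x=-133075/32538 (≈-4.0898) theta=673765/1090023 (≈0.6181)
After 9 (propagate distance d=35 (to screen)): x=12749175/726682 (≈17.5444) theta=673765/1090023 (≈0.6181)
|theta_initial|=0.5000 |theta_final|=673765/1090023 (≈0.6181) -> increased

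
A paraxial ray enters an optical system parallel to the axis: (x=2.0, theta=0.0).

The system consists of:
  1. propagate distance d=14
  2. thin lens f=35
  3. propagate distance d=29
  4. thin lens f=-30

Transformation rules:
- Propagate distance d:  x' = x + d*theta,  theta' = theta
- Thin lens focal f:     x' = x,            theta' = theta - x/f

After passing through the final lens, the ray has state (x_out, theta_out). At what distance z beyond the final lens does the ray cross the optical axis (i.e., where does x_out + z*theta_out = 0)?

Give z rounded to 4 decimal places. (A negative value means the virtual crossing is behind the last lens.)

Initial: x=2.0000 theta=0.0000
After 1 (propagate distance d=14): x=2.0000 theta=0.0000
After 2 (thin lens f=35): x=2.0000 theta=-2/35 (≈-0.0571)
After 3 (propagate distance d=29): x=12/35 (≈0.3429) theta=-2/35 (≈-0.0571)
After 4 (thin lens f=-30): x=12/35 (≈0.3429) theta=-8/175 (≈-0.0457)
z_focus = -x_out/theta_out = -(12/35)/(-8/175) = 7.5000
Rounded to 4 decimal places: z = 7.5000

Answer: 7.5000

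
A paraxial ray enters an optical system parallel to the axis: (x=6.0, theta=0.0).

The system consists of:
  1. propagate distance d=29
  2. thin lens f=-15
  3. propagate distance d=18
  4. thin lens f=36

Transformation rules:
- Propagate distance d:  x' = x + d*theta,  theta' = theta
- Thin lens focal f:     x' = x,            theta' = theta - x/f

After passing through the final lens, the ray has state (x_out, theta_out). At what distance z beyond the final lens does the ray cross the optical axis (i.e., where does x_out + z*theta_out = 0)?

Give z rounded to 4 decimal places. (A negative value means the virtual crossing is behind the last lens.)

Initial: x=6.0000 theta=0.0000
After 1 (propagate distance d=29): x=6.0000 theta=0.0000
After 2 (thin lens f=-15): x=6.0000 theta=0.4000
After 3 (propagate distance d=18): x=13.2000 theta=0.4000
After 4 (thin lens f=36): x=13.2000 theta=1/30 (≈0.0333)
z_focus = -x_out/theta_out = -(13.2000)/(1/30) = -396.0000
Rounded to 4 decimal places: z = -396.0000

Answer: -396.0000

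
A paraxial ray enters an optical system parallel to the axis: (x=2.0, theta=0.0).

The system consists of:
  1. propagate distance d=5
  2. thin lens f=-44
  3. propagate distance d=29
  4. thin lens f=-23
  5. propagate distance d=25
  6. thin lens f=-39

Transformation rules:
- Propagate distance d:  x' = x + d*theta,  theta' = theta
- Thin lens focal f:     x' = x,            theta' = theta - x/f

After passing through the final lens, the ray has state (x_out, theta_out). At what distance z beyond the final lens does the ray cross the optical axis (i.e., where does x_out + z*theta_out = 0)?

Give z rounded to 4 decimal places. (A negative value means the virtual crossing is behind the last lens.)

Answer: -20.3350

Derivation:
Initial: x=2.0000 theta=0.0000
After 1 (propagate distance d=5): x=2.0000 theta=0.0000
After 2 (thin lens f=-44): x=2.0000 theta=1/22 (≈0.0455)
After 3 (propagate distance d=29): x=73/22 (≈3.3182) theta=1/22 (≈0.0455)
After 4 (thin lens f=-23): x=73/22 (≈3.3182) theta=48/253 (≈0.1897)
After 5 (propagate distance d=25): x=4079/506 (≈8.0613) theta=48/253 (≈0.1897)
After 6 (thin lens f=-39): x=4079/506 (≈8.0613) theta=7823/19734 (≈0.3964)
z_focus = -x_out/theta_out = -(4079/506)/(7823/19734) = -159081/7823 ≈ -20.3350
Rounded to 4 decimal places: z = -20.3350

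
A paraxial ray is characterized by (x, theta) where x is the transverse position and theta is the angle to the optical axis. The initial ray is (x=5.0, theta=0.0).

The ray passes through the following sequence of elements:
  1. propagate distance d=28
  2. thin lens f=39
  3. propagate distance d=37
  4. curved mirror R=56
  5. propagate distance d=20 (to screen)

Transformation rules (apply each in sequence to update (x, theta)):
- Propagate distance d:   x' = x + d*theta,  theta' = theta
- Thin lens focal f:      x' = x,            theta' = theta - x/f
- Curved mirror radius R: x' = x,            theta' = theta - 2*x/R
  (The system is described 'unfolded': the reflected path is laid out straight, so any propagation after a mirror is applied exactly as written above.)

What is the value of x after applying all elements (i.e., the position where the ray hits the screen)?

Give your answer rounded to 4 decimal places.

Initial: x=5.0000 theta=0.0000
After 1 (propagate distance d=28): x=5.0000 theta=0.0000
After 2 (thin lens f=39): x=5.0000 theta=-5/39 (≈-0.1282)
After 3 (propagate distance d=37): x=10/39 (≈0.2564) theta=-5/39 (≈-0.1282)
After 4 (curved mirror R=56): x=10/39 (≈0.2564) theta=-25/182 (≈-0.1374)
After 5 (propagate distance d=20 (to screen)): x=-680/273 (≈-2.4908) theta=-25/182 (≈-0.1374)
Rounded to 4 decimal places: x = -2.4908

Answer: -2.4908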